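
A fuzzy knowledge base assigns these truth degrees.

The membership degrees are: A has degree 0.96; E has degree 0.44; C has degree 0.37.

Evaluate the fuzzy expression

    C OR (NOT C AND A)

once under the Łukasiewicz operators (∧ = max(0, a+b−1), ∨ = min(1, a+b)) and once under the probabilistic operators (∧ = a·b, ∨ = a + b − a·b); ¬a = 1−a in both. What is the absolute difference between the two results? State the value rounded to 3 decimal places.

0.209

Under Łukasiewicz:
  NOT C = 1 − 0.37 = 0.63
  NOT C AND A = max(0, a+b−1) on (0.63, 0.96) = 0.59
  C OR (NOT C AND A) = min(1, a+b) on (0.37, 0.59) = 0.96
  → value = 0.9600
Under probabilistic:
  NOT C = 1 − 0.3700 = 0.6300
  NOT C AND A = a·b on (0.6300, 0.9600) = 0.6048
  C OR (NOT C AND A) = a + b − a·b on (0.3700, 0.6048) = 0.7510
  → value = 0.7510
|0.9600 − 0.7510| = 0.209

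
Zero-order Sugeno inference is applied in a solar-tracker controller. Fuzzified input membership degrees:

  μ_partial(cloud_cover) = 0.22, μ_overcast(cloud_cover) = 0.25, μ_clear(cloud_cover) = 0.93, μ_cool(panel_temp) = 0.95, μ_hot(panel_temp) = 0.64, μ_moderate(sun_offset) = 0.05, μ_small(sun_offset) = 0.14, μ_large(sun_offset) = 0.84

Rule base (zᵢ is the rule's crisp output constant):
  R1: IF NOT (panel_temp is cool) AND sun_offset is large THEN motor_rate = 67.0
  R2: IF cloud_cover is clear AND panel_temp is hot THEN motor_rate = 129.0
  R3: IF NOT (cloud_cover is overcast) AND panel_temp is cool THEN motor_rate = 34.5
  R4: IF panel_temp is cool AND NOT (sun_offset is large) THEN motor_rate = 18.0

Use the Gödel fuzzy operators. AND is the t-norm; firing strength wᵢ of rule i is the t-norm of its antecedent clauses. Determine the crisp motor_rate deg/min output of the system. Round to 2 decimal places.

71.67

R1 (z=67.0): ¬cool=1−0.95=0.05, large=0.84; AND[min(a, b)] → w = 0.05
R2 (z=129.0): clear=0.93, hot=0.64; AND[min(a, b)] → w = 0.64
R3 (z=34.5): ¬overcast=1−0.25=0.75, cool=0.95; AND[min(a, b)] → w = 0.75
R4 (z=18.0): cool=0.95, ¬large=1−0.84=0.16; AND[min(a, b)] → w = 0.16
Weighted average = (0.05·67.0 + 0.64·129.0 + 0.75·34.5 + 0.16·18.0) / (0.05 + 0.64 + 0.75 + 0.16)
  = 114.6650 / 1.6000 = 71.67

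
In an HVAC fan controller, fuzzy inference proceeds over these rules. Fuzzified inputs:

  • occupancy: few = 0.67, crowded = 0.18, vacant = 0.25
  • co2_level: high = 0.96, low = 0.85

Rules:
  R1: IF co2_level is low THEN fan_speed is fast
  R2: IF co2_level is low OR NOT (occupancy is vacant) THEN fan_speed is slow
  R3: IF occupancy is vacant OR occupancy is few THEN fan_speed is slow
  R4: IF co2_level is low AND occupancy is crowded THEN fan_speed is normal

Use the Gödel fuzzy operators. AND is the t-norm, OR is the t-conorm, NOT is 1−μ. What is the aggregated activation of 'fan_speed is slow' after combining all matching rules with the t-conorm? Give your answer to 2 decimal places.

R1: low=0.85 → w = 0.85
R2: low=0.85, ¬vacant=1−0.25=0.75; OR[max(a, b)] → w = 0.85
R3: vacant=0.25, few=0.67; OR[max(a, b)] → w = 0.67
R4: low=0.85, crowded=0.18; AND[min(a, b)] → w = 0.18
Rules with consequent 'slow': {R2, R3} → strengths 0.85, 0.67
Aggregate via t-conorm [max(a, b)]: 0.85

0.85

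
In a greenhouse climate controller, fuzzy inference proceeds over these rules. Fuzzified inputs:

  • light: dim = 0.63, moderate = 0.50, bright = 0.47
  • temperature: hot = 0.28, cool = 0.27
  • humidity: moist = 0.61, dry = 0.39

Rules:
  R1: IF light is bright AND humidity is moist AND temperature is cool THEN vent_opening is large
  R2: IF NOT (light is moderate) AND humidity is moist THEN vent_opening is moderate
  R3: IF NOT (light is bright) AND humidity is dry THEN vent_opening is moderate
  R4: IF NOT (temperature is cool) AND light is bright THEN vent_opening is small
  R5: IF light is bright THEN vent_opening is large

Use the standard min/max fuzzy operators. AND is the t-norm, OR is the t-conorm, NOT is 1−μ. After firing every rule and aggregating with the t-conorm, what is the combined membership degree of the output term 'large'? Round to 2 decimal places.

R1: bright=0.47, moist=0.61, cool=0.27; AND[min(a, b)] → w = 0.27
R2: ¬moderate=1−0.50=0.50, moist=0.61; AND[min(a, b)] → w = 0.50
R3: ¬bright=1−0.47=0.53, dry=0.39; AND[min(a, b)] → w = 0.39
R4: ¬cool=1−0.27=0.73, bright=0.47; AND[min(a, b)] → w = 0.47
R5: bright=0.47 → w = 0.47
Rules with consequent 'large': {R1, R5} → strengths 0.27, 0.47
Aggregate via t-conorm [max(a, b)]: 0.47

0.47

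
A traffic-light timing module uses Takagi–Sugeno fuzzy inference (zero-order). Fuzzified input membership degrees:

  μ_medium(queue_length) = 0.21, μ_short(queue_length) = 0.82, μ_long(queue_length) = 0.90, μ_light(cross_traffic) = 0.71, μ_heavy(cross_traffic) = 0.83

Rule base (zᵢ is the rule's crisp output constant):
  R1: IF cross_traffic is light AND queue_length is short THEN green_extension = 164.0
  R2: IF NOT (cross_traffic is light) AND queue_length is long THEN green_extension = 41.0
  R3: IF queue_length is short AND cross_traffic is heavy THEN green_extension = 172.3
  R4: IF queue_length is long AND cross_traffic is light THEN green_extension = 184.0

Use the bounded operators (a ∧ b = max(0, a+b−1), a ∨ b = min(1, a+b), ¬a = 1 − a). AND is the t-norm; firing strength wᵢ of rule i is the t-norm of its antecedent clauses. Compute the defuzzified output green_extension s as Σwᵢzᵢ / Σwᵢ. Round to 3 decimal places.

161.083

R1 (z=164.0): light=0.71, short=0.82; AND[max(0, a+b−1)] → w = 0.53
R2 (z=41.0): ¬light=1−0.71=0.29, long=0.90; AND[max(0, a+b−1)] → w = 0.19
R3 (z=172.3): short=0.82, heavy=0.83; AND[max(0, a+b−1)] → w = 0.65
R4 (z=184.0): long=0.90, light=0.71; AND[max(0, a+b−1)] → w = 0.61
Weighted average = (0.53·164.0 + 0.19·41.0 + 0.65·172.3 + 0.61·184.0) / (0.53 + 0.19 + 0.65 + 0.61)
  = 318.9450 / 1.9800 = 161.083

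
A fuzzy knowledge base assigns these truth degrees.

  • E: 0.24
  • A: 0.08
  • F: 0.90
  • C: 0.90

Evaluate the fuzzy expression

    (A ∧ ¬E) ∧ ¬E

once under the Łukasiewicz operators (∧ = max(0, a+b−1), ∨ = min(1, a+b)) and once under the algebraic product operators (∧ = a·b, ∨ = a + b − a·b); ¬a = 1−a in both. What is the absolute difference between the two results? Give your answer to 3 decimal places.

Under Łukasiewicz:
  ¬E = 1 − 0.24 = 0.76
  A ∧ ¬E = max(0, a+b−1) on (0.08, 0.76) = 0.00
  ¬E = 1 − 0.24 = 0.76
  (A ∧ ¬E) ∧ ¬E = max(0, a+b−1) on (0.00, 0.76) = 0.00
  → value = 0.0000
Under algebraic product:
  ¬E = 1 − 0.2400 = 0.7600
  A ∧ ¬E = a·b on (0.0800, 0.7600) = 0.0608
  ¬E = 1 − 0.2400 = 0.7600
  (A ∧ ¬E) ∧ ¬E = a·b on (0.0608, 0.7600) = 0.0462
  → value = 0.0462
|0.0000 − 0.0462| = 0.046

0.046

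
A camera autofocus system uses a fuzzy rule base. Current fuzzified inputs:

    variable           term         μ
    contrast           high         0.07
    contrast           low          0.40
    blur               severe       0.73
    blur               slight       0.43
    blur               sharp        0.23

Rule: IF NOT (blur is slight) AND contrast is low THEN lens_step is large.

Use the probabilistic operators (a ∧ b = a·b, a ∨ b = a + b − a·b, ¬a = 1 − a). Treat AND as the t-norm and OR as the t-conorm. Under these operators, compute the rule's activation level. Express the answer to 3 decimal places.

0.228

firing strength: ¬slight=1−0.43=0.57, low=0.40; AND[a·b] → w = 0.2280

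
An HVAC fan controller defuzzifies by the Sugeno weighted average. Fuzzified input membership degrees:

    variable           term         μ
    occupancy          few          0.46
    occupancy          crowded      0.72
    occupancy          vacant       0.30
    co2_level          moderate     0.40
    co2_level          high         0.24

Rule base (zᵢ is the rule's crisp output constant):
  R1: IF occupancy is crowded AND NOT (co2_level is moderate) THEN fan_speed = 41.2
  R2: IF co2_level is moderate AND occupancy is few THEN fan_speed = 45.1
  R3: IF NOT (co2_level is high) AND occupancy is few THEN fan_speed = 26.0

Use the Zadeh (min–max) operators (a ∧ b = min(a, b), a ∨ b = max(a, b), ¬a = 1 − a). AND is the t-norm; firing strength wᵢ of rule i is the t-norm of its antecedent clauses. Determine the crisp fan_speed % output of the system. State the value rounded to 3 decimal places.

R1 (z=41.2): crowded=0.72, ¬moderate=1−0.40=0.60; AND[min(a, b)] → w = 0.60
R2 (z=45.1): moderate=0.40, few=0.46; AND[min(a, b)] → w = 0.40
R3 (z=26.0): ¬high=1−0.24=0.76, few=0.46; AND[min(a, b)] → w = 0.46
Weighted average = (0.60·41.2 + 0.40·45.1 + 0.46·26.0) / (0.60 + 0.40 + 0.46)
  = 54.7200 / 1.4600 = 37.479

37.479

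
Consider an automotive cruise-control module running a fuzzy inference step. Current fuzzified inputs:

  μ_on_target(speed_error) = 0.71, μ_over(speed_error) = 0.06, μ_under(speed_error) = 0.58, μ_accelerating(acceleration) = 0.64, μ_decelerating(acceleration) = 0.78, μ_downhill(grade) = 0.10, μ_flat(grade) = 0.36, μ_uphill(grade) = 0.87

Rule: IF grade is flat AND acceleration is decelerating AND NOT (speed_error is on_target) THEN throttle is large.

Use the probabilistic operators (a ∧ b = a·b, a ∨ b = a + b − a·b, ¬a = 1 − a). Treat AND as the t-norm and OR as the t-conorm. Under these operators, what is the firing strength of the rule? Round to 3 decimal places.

firing strength: flat=0.36, decelerating=0.78, ¬on_target=1−0.71=0.29; AND[a·b] → w = 0.0814

0.081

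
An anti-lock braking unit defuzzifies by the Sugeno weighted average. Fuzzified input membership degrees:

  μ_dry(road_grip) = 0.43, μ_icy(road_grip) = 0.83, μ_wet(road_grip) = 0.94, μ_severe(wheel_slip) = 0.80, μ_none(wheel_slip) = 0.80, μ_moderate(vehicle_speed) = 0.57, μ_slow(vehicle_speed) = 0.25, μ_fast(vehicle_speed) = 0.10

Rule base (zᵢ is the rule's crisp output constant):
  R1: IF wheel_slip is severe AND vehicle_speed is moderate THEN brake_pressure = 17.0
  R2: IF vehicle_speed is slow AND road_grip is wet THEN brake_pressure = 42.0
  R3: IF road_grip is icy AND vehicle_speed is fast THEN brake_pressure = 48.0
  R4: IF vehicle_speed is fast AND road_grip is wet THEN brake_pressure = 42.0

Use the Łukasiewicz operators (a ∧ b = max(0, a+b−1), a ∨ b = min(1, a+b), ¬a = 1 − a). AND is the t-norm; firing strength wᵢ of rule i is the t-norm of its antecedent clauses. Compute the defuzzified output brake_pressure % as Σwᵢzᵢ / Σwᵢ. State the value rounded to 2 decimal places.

R1 (z=17.0): severe=0.80, moderate=0.57; AND[max(0, a+b−1)] → w = 0.37
R2 (z=42.0): slow=0.25, wet=0.94; AND[max(0, a+b−1)] → w = 0.19
R3 (z=48.0): icy=0.83, fast=0.10; AND[max(0, a+b−1)] → w = 0.00
R4 (z=42.0): fast=0.10, wet=0.94; AND[max(0, a+b−1)] → w = 0.04
Weighted average = (0.37·17.0 + 0.19·42.0 + 0.00·48.0 + 0.04·42.0) / (0.37 + 0.19 + 0.00 + 0.04)
  = 15.9500 / 0.6000 = 26.58

26.58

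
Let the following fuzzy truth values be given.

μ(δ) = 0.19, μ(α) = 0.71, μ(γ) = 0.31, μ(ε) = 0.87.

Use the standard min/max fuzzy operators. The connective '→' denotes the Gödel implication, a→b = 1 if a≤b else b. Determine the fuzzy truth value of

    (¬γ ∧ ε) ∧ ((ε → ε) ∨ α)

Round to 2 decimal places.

0.69

¬γ = 1 − 0.31 = 0.69
¬γ ∧ ε = min(a, b) on (0.69, 0.87) = 0.69
ε → ε  [Gödel: 1 if a≤b else b] with a=0.87, b=0.87 → 1.00
(ε → ε) ∨ α = max(a, b) on (1.00, 0.71) = 1.00
(¬γ ∧ ε) ∧ ((ε → ε) ∨ α) = min(a, b) on (0.69, 1.00) = 0.69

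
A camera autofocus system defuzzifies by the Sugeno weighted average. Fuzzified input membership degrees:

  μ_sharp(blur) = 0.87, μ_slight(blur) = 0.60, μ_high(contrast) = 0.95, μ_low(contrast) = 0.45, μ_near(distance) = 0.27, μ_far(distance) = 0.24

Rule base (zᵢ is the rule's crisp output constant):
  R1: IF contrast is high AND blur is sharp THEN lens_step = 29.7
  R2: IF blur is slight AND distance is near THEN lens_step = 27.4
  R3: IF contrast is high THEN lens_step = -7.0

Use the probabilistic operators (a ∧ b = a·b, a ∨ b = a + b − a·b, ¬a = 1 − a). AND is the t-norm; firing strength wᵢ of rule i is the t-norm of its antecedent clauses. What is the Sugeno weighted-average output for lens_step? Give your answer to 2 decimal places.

11.52

R1 (z=29.7): high=0.95, sharp=0.87; AND[a·b] → w = 0.8265
R2 (z=27.4): slight=0.60, near=0.27; AND[a·b] → w = 0.1620
R3 (z=-7.0): high=0.95 → w = 0.9500
Weighted average = (0.8265·29.7 + 0.1620·27.4 + 0.9500·-7.0) / (0.8265 + 0.1620 + 0.9500)
  = 22.3359 / 1.9385 = 11.52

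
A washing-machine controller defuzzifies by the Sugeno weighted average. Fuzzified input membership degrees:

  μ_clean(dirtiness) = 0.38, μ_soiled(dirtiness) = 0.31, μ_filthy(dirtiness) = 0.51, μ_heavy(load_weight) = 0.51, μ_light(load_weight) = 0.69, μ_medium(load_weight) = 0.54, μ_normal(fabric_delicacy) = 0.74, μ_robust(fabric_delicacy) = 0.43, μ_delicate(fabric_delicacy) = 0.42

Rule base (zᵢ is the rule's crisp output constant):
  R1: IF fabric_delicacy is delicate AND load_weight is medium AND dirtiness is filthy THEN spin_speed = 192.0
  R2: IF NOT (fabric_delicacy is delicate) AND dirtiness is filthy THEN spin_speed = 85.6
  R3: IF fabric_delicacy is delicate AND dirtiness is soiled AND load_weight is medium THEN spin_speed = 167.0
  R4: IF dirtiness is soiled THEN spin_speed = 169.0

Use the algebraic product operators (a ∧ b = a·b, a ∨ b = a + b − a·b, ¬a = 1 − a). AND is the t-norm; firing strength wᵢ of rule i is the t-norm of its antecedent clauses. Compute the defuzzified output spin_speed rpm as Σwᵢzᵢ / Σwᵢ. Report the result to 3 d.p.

141.025

R1 (z=192.0): delicate=0.42, medium=0.54, filthy=0.51; AND[a·b] → w = 0.1157
R2 (z=85.6): ¬delicate=1−0.42=0.58, filthy=0.51; AND[a·b] → w = 0.2958
R3 (z=167.0): delicate=0.42, soiled=0.31, medium=0.54; AND[a·b] → w = 0.0703
R4 (z=169.0): soiled=0.31 → w = 0.3100
Weighted average = (0.1157·192.0 + 0.2958·85.6 + 0.0703·167.0 + 0.3100·169.0) / (0.1157 + 0.2958 + 0.0703 + 0.3100)
  = 111.6602 / 0.7918 = 141.025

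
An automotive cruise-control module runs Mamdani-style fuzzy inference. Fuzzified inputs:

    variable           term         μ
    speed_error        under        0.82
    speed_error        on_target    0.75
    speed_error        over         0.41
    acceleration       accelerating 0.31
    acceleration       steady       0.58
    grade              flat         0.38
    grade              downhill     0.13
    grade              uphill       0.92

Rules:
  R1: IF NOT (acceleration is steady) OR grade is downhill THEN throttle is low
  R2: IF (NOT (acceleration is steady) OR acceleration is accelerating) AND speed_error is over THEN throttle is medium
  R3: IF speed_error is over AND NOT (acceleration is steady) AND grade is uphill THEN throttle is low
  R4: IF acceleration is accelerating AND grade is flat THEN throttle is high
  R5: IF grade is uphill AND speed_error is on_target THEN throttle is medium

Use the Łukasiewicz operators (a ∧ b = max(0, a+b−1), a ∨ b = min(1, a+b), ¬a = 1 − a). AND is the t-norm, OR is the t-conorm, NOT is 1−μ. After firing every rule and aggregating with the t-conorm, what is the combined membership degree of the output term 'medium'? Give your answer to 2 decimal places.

0.81

R1: ¬steady=1−0.58=0.42, downhill=0.13; OR[min(1, a+b)] → w = 0.55
R2: (¬steady=1−0.58=0.42 OR accelerating=0.31) = 0.73; AND[max(0, a+b−1)] with over=0.41 → w = 0.14
R3: over=0.41, ¬steady=1−0.58=0.42, uphill=0.92; AND[max(0, a+b−1)] → w = 0.00
R4: accelerating=0.31, flat=0.38; AND[max(0, a+b−1)] → w = 0.00
R5: uphill=0.92, on_target=0.75; AND[max(0, a+b−1)] → w = 0.67
Rules with consequent 'medium': {R2, R5} → strengths 0.14, 0.67
Aggregate via t-conorm [min(1, a+b)]: 0.81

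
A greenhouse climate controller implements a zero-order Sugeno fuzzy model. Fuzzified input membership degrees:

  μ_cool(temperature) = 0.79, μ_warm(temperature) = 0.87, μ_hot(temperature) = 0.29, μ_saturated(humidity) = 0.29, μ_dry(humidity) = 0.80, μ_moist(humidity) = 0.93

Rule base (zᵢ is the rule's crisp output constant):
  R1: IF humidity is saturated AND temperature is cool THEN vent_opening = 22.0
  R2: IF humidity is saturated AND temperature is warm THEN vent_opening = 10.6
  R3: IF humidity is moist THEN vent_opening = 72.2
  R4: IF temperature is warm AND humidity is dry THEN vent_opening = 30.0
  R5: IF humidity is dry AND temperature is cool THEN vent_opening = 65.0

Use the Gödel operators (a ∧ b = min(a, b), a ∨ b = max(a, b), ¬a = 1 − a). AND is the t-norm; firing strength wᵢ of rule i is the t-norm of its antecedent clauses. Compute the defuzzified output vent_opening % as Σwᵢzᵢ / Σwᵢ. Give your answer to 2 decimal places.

R1 (z=22.0): saturated=0.29, cool=0.79; AND[min(a, b)] → w = 0.29
R2 (z=10.6): saturated=0.29, warm=0.87; AND[min(a, b)] → w = 0.29
R3 (z=72.2): moist=0.93 → w = 0.93
R4 (z=30.0): warm=0.87, dry=0.80; AND[min(a, b)] → w = 0.80
R5 (z=65.0): dry=0.80, cool=0.79; AND[min(a, b)] → w = 0.79
Weighted average = (0.29·22.0 + 0.29·10.6 + 0.93·72.2 + 0.80·30.0 + 0.79·65.0) / (0.29 + 0.29 + 0.93 + 0.80 + 0.79)
  = 151.9500 / 3.1000 = 49.02

49.02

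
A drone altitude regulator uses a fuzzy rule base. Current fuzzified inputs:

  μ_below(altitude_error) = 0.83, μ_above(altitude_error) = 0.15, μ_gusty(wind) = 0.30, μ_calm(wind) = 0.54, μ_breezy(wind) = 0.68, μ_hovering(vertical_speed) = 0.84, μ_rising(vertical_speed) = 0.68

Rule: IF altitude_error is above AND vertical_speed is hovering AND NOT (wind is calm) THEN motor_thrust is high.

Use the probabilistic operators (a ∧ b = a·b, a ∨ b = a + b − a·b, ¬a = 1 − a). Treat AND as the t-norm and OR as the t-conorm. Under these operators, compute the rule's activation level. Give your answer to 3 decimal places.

firing strength: above=0.15, hovering=0.84, ¬calm=1−0.54=0.46; AND[a·b] → w = 0.0580

0.058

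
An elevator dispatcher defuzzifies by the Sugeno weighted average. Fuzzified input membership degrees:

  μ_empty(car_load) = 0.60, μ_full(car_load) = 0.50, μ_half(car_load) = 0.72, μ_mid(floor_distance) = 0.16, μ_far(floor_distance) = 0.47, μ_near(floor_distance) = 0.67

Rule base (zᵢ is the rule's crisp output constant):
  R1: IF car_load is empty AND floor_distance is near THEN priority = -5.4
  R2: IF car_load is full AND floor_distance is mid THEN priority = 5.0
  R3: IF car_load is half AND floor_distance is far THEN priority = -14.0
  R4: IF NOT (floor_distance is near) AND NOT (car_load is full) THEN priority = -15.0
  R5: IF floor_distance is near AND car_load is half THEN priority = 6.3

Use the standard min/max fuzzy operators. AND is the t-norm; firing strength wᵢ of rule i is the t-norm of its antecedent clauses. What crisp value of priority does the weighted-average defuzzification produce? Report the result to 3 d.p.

R1 (z=-5.4): empty=0.60, near=0.67; AND[min(a, b)] → w = 0.60
R2 (z=5.0): full=0.50, mid=0.16; AND[min(a, b)] → w = 0.16
R3 (z=-14.0): half=0.72, far=0.47; AND[min(a, b)] → w = 0.47
R4 (z=-15.0): ¬near=1−0.67=0.33, ¬full=1−0.50=0.50; AND[min(a, b)] → w = 0.33
R5 (z=6.3): near=0.67, half=0.72; AND[min(a, b)] → w = 0.67
Weighted average = (0.60·-5.4 + 0.16·5.0 + 0.47·-14.0 + 0.33·-15.0 + 0.67·6.3) / (0.60 + 0.16 + 0.47 + 0.33 + 0.67)
  = -9.7490 / 2.2300 = -4.372

-4.372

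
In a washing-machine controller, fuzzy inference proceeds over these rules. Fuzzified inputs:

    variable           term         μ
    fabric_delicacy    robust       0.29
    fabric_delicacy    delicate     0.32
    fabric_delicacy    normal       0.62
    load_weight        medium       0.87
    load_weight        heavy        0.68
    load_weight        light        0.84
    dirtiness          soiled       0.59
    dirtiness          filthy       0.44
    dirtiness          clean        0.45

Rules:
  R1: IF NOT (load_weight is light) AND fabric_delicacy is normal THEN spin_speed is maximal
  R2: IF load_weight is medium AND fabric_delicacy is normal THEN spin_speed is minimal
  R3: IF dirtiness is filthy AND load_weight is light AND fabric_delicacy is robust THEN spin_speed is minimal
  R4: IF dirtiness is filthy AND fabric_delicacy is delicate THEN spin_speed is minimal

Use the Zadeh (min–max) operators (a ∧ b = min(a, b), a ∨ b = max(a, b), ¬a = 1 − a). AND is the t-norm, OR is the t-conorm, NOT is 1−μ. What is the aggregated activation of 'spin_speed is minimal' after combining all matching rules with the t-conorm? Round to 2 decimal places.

0.62

R1: ¬light=1−0.84=0.16, normal=0.62; AND[min(a, b)] → w = 0.16
R2: medium=0.87, normal=0.62; AND[min(a, b)] → w = 0.62
R3: filthy=0.44, light=0.84, robust=0.29; AND[min(a, b)] → w = 0.29
R4: filthy=0.44, delicate=0.32; AND[min(a, b)] → w = 0.32
Rules with consequent 'minimal': {R2, R3, R4} → strengths 0.62, 0.29, 0.32
Aggregate via t-conorm [max(a, b)]: 0.62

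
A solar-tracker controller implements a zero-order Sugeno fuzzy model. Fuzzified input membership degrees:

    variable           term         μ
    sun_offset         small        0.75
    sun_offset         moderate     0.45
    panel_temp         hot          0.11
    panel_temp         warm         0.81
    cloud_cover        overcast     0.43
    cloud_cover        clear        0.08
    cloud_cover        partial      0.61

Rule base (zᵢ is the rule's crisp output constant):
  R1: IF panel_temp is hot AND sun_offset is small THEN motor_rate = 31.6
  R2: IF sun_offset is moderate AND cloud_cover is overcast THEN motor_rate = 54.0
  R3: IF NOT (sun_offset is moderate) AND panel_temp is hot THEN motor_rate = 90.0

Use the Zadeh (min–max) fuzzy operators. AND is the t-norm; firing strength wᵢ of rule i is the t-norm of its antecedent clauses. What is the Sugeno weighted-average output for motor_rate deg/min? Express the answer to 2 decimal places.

R1 (z=31.6): hot=0.11, small=0.75; AND[min(a, b)] → w = 0.11
R2 (z=54.0): moderate=0.45, overcast=0.43; AND[min(a, b)] → w = 0.43
R3 (z=90.0): ¬moderate=1−0.45=0.55, hot=0.11; AND[min(a, b)] → w = 0.11
Weighted average = (0.11·31.6 + 0.43·54.0 + 0.11·90.0) / (0.11 + 0.43 + 0.11)
  = 36.5960 / 0.6500 = 56.30

56.30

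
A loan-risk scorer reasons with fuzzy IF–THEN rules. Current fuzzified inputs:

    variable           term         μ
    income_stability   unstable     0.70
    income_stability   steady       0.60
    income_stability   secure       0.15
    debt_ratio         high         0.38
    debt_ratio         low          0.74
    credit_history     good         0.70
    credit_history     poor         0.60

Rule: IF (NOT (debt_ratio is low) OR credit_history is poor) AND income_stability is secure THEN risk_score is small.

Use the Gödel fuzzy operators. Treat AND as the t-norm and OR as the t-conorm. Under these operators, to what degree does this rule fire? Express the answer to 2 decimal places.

firing strength: (¬low=1−0.74=0.26 OR poor=0.60) = 0.60; AND[min(a, b)] with secure=0.15 → w = 0.15

0.15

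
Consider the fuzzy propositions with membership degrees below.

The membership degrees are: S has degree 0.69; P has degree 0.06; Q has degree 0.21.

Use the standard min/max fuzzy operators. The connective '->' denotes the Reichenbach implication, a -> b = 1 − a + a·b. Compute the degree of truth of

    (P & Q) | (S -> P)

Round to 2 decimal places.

0.35

P & Q = min(a, b) on (0.06, 0.21) = 0.06
S -> P  [Reichenbach: 1 − a + a·b] with a=0.69, b=0.06 → 0.35
(P & Q) | (S -> P) = max(a, b) on (0.06, 0.35) = 0.35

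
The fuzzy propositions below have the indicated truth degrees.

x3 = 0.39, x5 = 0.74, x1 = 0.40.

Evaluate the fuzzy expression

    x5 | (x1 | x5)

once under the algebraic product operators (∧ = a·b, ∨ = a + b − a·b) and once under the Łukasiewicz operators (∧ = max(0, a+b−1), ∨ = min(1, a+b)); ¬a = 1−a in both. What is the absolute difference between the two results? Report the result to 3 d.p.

0.041

Under algebraic product:
  x1 | x5 = a + b − a·b on (0.4000, 0.7400) = 0.8440
  x5 | (x1 | x5) = a + b − a·b on (0.7400, 0.8440) = 0.9594
  → value = 0.9594
Under Łukasiewicz:
  x1 | x5 = min(1, a+b) on (0.40, 0.74) = 1.00
  x5 | (x1 | x5) = min(1, a+b) on (0.74, 1.00) = 1.00
  → value = 1.0000
|0.9594 − 1.0000| = 0.041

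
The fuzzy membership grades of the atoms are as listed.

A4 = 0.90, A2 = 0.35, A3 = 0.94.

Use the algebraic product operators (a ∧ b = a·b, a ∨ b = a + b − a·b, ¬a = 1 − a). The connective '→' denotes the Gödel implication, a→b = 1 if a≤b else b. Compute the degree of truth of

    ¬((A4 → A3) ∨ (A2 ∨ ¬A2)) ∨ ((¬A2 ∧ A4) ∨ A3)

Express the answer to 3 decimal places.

0.975

A4 → A3  [Gödel: 1 if a≤b else b] with a=0.9000, b=0.9400 → 1.0000
¬A2 = 1 − 0.3500 = 0.6500
A2 ∨ ¬A2 = a + b − a·b on (0.3500, 0.6500) = 0.7725
(A4 → A3) ∨ (A2 ∨ ¬A2) = a + b − a·b on (1.0000, 0.7725) = 1.0000
¬((A4 → A3) ∨ (A2 ∨ ¬A2)) = 1 − 1.0000 = 0.0000
¬A2 = 1 − 0.3500 = 0.6500
¬A2 ∧ A4 = a·b on (0.6500, 0.9000) = 0.5850
(¬A2 ∧ A4) ∨ A3 = a + b − a·b on (0.5850, 0.9400) = 0.9751
¬((A4 → A3) ∨ (A2 ∨ ¬A2)) ∨ ((¬A2 ∧ A4) ∨ A3) = a + b − a·b on (0.0000, 0.9751) = 0.9751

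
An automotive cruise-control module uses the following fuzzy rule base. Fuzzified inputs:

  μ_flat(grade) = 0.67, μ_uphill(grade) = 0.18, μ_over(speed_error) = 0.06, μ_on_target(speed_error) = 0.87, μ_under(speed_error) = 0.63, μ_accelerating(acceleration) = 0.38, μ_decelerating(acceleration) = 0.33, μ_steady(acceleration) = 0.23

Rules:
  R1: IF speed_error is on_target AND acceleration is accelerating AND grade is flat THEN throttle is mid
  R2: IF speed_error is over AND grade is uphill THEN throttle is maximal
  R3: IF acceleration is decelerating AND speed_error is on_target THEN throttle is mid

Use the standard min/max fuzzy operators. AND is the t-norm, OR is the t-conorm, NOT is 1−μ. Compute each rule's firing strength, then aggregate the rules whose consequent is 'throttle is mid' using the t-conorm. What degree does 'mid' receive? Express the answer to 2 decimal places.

R1: on_target=0.87, accelerating=0.38, flat=0.67; AND[min(a, b)] → w = 0.38
R2: over=0.06, uphill=0.18; AND[min(a, b)] → w = 0.06
R3: decelerating=0.33, on_target=0.87; AND[min(a, b)] → w = 0.33
Rules with consequent 'mid': {R1, R3} → strengths 0.38, 0.33
Aggregate via t-conorm [max(a, b)]: 0.38

0.38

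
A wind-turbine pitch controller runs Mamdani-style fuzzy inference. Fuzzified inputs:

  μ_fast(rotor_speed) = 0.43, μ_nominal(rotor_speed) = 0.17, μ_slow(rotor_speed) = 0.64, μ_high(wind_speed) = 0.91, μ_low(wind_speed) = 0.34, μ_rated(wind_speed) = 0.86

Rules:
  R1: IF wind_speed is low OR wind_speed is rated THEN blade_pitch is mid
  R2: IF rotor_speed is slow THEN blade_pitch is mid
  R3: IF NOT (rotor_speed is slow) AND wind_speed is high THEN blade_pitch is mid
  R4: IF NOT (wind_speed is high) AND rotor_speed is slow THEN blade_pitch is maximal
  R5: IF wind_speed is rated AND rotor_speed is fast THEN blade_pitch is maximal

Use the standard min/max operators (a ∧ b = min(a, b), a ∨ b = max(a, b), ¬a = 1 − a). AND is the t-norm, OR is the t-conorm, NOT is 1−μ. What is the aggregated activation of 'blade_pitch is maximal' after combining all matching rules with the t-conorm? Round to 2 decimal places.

R1: low=0.34, rated=0.86; OR[max(a, b)] → w = 0.86
R2: slow=0.64 → w = 0.64
R3: ¬slow=1−0.64=0.36, high=0.91; AND[min(a, b)] → w = 0.36
R4: ¬high=1−0.91=0.09, slow=0.64; AND[min(a, b)] → w = 0.09
R5: rated=0.86, fast=0.43; AND[min(a, b)] → w = 0.43
Rules with consequent 'maximal': {R4, R5} → strengths 0.09, 0.43
Aggregate via t-conorm [max(a, b)]: 0.43

0.43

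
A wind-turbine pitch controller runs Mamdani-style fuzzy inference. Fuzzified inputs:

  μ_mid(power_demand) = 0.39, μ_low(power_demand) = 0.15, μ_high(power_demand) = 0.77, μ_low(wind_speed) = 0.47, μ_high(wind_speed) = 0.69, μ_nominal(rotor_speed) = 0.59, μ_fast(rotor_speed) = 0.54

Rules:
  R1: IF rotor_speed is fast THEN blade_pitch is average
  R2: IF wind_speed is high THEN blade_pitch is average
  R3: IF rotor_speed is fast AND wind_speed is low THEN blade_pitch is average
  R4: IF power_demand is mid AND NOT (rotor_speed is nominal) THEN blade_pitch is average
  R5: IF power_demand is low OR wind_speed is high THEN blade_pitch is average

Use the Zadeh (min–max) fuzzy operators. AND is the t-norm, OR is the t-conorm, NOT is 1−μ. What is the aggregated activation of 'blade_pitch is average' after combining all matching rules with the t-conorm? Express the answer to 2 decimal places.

R1: fast=0.54 → w = 0.54
R2: high=0.69 → w = 0.69
R3: fast=0.54, low=0.47; AND[min(a, b)] → w = 0.47
R4: mid=0.39, ¬nominal=1−0.59=0.41; AND[min(a, b)] → w = 0.39
R5: low=0.15, high=0.69; OR[max(a, b)] → w = 0.69
Rules with consequent 'average': {R1, R2, R3, R4, R5} → strengths 0.54, 0.69, 0.47, 0.39, 0.69
Aggregate via t-conorm [max(a, b)]: 0.69

0.69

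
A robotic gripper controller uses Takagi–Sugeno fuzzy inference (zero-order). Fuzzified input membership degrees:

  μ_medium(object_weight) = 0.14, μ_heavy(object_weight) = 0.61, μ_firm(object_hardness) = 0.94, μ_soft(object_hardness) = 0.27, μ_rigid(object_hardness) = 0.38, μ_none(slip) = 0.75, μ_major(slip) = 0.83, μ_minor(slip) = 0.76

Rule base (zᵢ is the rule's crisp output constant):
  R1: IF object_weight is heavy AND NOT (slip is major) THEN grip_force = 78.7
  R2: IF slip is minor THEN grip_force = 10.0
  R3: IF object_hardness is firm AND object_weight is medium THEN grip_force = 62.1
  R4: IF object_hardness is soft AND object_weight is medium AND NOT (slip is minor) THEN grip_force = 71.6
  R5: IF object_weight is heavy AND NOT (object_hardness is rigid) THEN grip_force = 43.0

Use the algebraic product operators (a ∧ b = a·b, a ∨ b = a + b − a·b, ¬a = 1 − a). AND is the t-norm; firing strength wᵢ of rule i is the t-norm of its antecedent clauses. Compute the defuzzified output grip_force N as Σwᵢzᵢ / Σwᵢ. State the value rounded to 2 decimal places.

29.54

R1 (z=78.7): heavy=0.61, ¬major=1−0.83=0.17; AND[a·b] → w = 0.1037
R2 (z=10.0): minor=0.76 → w = 0.7600
R3 (z=62.1): firm=0.94, medium=0.14; AND[a·b] → w = 0.1316
R4 (z=71.6): soft=0.27, medium=0.14, ¬minor=1−0.76=0.24; AND[a·b] → w = 0.0091
R5 (z=43.0): heavy=0.61, ¬rigid=1−0.38=0.62; AND[a·b] → w = 0.3782
Weighted average = (0.1037·78.7 + 0.7600·10.0 + 0.1316·62.1 + 0.0091·71.6 + 0.3782·43.0) / (0.1037 + 0.7600 + 0.1316 + 0.0091 + 0.3782)
  = 40.8457 / 1.3826 = 29.54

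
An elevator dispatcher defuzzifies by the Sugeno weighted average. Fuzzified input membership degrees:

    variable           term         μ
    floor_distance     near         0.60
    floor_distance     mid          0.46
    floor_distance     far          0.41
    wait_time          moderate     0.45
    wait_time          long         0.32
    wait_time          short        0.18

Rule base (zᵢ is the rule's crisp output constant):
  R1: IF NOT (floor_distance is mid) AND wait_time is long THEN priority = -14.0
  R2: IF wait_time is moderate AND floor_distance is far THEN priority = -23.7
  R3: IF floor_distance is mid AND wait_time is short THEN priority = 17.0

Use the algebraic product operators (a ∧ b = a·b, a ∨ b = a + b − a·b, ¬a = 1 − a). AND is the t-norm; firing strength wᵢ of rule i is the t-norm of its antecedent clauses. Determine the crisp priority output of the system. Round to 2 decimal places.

R1 (z=-14.0): ¬mid=1−0.46=0.54, long=0.32; AND[a·b] → w = 0.1728
R2 (z=-23.7): moderate=0.45, far=0.41; AND[a·b] → w = 0.1845
R3 (z=17.0): mid=0.46, short=0.18; AND[a·b] → w = 0.0828
Weighted average = (0.1728·-14.0 + 0.1845·-23.7 + 0.0828·17.0) / (0.1728 + 0.1845 + 0.0828)
  = -5.3842 / 0.4401 = -12.23

-12.23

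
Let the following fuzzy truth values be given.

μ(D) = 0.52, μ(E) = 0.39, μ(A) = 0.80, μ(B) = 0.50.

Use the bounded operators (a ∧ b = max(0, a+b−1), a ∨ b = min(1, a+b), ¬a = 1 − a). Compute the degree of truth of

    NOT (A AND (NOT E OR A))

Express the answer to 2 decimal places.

NOT E = 1 − 0.39 = 0.61
NOT E OR A = min(1, a+b) on (0.61, 0.80) = 1.00
A AND (NOT E OR A) = max(0, a+b−1) on (0.80, 1.00) = 0.80
NOT (A AND (NOT E OR A)) = 1 − 0.80 = 0.20

0.20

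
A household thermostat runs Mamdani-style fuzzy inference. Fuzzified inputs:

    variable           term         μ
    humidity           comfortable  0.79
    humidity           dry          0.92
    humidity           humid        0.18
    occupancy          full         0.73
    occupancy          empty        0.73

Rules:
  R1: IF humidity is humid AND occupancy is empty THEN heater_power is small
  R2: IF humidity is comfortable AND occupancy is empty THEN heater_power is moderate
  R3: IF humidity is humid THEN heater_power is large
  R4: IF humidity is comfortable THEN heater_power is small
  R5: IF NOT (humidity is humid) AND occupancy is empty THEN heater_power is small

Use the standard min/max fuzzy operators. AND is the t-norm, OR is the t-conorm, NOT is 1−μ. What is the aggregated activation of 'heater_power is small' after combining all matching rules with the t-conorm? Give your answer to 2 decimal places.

R1: humid=0.18, empty=0.73; AND[min(a, b)] → w = 0.18
R2: comfortable=0.79, empty=0.73; AND[min(a, b)] → w = 0.73
R3: humid=0.18 → w = 0.18
R4: comfortable=0.79 → w = 0.79
R5: ¬humid=1−0.18=0.82, empty=0.73; AND[min(a, b)] → w = 0.73
Rules with consequent 'small': {R1, R4, R5} → strengths 0.18, 0.79, 0.73
Aggregate via t-conorm [max(a, b)]: 0.79

0.79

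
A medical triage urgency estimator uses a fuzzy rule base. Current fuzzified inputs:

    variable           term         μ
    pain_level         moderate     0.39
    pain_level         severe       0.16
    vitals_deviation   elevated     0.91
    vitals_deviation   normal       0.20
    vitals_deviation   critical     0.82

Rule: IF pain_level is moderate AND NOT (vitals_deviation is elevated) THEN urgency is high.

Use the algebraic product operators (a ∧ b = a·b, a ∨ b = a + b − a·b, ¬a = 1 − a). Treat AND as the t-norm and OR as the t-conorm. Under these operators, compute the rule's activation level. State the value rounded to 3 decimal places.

0.035

firing strength: moderate=0.39, ¬elevated=1−0.91=0.09; AND[a·b] → w = 0.0351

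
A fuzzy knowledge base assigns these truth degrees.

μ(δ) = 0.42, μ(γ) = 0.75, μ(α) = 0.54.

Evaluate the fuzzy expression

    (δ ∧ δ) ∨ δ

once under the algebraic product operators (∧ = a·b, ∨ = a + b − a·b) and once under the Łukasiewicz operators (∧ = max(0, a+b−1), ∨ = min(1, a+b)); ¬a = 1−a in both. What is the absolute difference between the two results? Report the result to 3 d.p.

0.102

Under algebraic product:
  δ ∧ δ = a·b on (0.4200, 0.4200) = 0.1764
  (δ ∧ δ) ∨ δ = a + b − a·b on (0.1764, 0.4200) = 0.5223
  → value = 0.5223
Under Łukasiewicz:
  δ ∧ δ = max(0, a+b−1) on (0.42, 0.42) = 0.00
  (δ ∧ δ) ∨ δ = min(1, a+b) on (0.00, 0.42) = 0.42
  → value = 0.4200
|0.5223 − 0.4200| = 0.102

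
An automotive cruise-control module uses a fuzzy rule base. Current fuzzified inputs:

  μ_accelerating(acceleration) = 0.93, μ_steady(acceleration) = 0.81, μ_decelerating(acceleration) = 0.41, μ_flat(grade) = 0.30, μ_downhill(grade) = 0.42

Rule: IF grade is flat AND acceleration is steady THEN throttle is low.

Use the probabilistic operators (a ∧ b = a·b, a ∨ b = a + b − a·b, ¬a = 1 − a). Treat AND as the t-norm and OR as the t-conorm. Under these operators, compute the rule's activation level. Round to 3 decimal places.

firing strength: flat=0.30, steady=0.81; AND[a·b] → w = 0.2430

0.243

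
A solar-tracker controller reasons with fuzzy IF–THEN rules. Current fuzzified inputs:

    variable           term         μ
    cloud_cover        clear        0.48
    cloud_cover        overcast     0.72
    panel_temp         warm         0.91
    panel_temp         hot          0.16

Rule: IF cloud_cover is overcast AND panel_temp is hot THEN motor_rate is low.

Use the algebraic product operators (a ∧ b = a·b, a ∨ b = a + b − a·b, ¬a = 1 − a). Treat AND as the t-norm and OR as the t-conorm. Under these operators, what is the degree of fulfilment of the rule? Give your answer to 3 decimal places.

0.115

firing strength: overcast=0.72, hot=0.16; AND[a·b] → w = 0.1152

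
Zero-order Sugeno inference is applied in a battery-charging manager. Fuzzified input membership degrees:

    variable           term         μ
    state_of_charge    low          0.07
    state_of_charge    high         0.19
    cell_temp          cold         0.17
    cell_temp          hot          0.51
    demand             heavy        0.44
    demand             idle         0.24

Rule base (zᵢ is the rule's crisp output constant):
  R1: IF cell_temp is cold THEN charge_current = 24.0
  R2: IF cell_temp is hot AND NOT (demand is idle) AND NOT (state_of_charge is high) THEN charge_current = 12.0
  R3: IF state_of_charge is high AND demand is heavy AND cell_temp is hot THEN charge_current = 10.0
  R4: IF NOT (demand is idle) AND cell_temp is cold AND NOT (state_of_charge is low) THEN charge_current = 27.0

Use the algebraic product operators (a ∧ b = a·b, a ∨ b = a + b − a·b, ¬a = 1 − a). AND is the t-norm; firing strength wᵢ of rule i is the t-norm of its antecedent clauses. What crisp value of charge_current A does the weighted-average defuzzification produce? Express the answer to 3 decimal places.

R1 (z=24.0): cold=0.17 → w = 0.1700
R2 (z=12.0): hot=0.51, ¬idle=1−0.24=0.76, ¬high=1−0.19=0.81; AND[a·b] → w = 0.3140
R3 (z=10.0): high=0.19, heavy=0.44, hot=0.51; AND[a·b] → w = 0.0426
R4 (z=27.0): ¬idle=1−0.24=0.76, cold=0.17, ¬low=1−0.07=0.93; AND[a·b] → w = 0.1202
Weighted average = (0.1700·24.0 + 0.3140·12.0 + 0.0426·10.0 + 0.1202·27.0) / (0.1700 + 0.3140 + 0.0426 + 0.1202)
  = 11.5180 / 0.6467 = 17.809

17.809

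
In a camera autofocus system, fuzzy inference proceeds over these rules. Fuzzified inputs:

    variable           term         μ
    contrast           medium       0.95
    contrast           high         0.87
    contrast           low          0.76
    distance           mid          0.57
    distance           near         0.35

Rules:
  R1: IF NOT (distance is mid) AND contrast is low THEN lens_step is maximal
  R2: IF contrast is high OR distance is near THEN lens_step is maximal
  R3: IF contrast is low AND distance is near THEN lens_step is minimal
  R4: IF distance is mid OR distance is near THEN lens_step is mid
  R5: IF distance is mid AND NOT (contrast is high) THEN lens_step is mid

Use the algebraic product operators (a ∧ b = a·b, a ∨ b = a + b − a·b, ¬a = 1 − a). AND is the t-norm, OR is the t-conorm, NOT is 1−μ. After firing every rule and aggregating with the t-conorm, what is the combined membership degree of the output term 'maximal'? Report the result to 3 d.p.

0.943

R1: ¬mid=1−0.57=0.43, low=0.76; AND[a·b] → w = 0.3268
R2: high=0.87, near=0.35; OR[a + b − a·b] → w = 0.9155
R3: low=0.76, near=0.35; AND[a·b] → w = 0.2660
R4: mid=0.57, near=0.35; OR[a + b − a·b] → w = 0.7205
R5: mid=0.57, ¬high=1−0.87=0.13; AND[a·b] → w = 0.0741
Rules with consequent 'maximal': {R1, R2} → strengths 0.3268, 0.9155
Aggregate via t-conorm [a + b − a·b]: 0.9431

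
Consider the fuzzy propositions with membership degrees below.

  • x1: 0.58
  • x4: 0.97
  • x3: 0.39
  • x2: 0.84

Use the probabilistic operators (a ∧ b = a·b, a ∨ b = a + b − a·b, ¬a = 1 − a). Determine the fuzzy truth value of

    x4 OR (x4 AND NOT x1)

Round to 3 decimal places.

0.982

NOT x1 = 1 − 0.5800 = 0.4200
x4 AND NOT x1 = a·b on (0.9700, 0.4200) = 0.4074
x4 OR (x4 AND NOT x1) = a + b − a·b on (0.9700, 0.4074) = 0.9822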